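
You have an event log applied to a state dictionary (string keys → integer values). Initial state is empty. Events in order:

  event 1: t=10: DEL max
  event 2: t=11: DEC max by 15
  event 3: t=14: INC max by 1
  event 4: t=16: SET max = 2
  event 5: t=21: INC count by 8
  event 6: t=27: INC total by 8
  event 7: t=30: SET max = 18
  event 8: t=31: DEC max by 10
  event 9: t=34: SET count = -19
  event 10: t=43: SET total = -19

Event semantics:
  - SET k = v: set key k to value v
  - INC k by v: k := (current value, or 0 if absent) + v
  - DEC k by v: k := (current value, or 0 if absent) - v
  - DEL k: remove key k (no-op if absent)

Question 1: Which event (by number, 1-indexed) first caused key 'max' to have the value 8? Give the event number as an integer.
Answer: 8

Derivation:
Looking for first event where max becomes 8:
  event 2: max = -15
  event 3: max = -14
  event 4: max = 2
  event 5: max = 2
  event 6: max = 2
  event 7: max = 18
  event 8: max 18 -> 8  <-- first match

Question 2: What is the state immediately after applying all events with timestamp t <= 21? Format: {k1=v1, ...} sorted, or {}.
Apply events with t <= 21 (5 events):
  after event 1 (t=10: DEL max): {}
  after event 2 (t=11: DEC max by 15): {max=-15}
  after event 3 (t=14: INC max by 1): {max=-14}
  after event 4 (t=16: SET max = 2): {max=2}
  after event 5 (t=21: INC count by 8): {count=8, max=2}

Answer: {count=8, max=2}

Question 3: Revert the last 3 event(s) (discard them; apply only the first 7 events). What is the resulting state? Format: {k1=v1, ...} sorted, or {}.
Keep first 7 events (discard last 3):
  after event 1 (t=10: DEL max): {}
  after event 2 (t=11: DEC max by 15): {max=-15}
  after event 3 (t=14: INC max by 1): {max=-14}
  after event 4 (t=16: SET max = 2): {max=2}
  after event 5 (t=21: INC count by 8): {count=8, max=2}
  after event 6 (t=27: INC total by 8): {count=8, max=2, total=8}
  after event 7 (t=30: SET max = 18): {count=8, max=18, total=8}

Answer: {count=8, max=18, total=8}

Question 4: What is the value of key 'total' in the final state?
Answer: -19

Derivation:
Track key 'total' through all 10 events:
  event 1 (t=10: DEL max): total unchanged
  event 2 (t=11: DEC max by 15): total unchanged
  event 3 (t=14: INC max by 1): total unchanged
  event 4 (t=16: SET max = 2): total unchanged
  event 5 (t=21: INC count by 8): total unchanged
  event 6 (t=27: INC total by 8): total (absent) -> 8
  event 7 (t=30: SET max = 18): total unchanged
  event 8 (t=31: DEC max by 10): total unchanged
  event 9 (t=34: SET count = -19): total unchanged
  event 10 (t=43: SET total = -19): total 8 -> -19
Final: total = -19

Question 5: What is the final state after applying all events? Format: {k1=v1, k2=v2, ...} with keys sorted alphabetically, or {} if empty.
Answer: {count=-19, max=8, total=-19}

Derivation:
  after event 1 (t=10: DEL max): {}
  after event 2 (t=11: DEC max by 15): {max=-15}
  after event 3 (t=14: INC max by 1): {max=-14}
  after event 4 (t=16: SET max = 2): {max=2}
  after event 5 (t=21: INC count by 8): {count=8, max=2}
  after event 6 (t=27: INC total by 8): {count=8, max=2, total=8}
  after event 7 (t=30: SET max = 18): {count=8, max=18, total=8}
  after event 8 (t=31: DEC max by 10): {count=8, max=8, total=8}
  after event 9 (t=34: SET count = -19): {count=-19, max=8, total=8}
  after event 10 (t=43: SET total = -19): {count=-19, max=8, total=-19}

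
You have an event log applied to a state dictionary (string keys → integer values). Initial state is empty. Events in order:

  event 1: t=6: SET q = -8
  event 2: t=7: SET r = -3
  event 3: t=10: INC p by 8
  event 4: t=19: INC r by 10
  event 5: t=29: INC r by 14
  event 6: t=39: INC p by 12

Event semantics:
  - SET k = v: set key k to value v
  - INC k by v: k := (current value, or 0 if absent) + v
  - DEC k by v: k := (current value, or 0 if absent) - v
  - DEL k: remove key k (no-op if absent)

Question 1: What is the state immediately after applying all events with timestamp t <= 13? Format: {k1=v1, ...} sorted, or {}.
Apply events with t <= 13 (3 events):
  after event 1 (t=6: SET q = -8): {q=-8}
  after event 2 (t=7: SET r = -3): {q=-8, r=-3}
  after event 3 (t=10: INC p by 8): {p=8, q=-8, r=-3}

Answer: {p=8, q=-8, r=-3}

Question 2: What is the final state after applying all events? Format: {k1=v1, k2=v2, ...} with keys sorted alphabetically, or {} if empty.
Answer: {p=20, q=-8, r=21}

Derivation:
  after event 1 (t=6: SET q = -8): {q=-8}
  after event 2 (t=7: SET r = -3): {q=-8, r=-3}
  after event 3 (t=10: INC p by 8): {p=8, q=-8, r=-3}
  after event 4 (t=19: INC r by 10): {p=8, q=-8, r=7}
  after event 5 (t=29: INC r by 14): {p=8, q=-8, r=21}
  after event 6 (t=39: INC p by 12): {p=20, q=-8, r=21}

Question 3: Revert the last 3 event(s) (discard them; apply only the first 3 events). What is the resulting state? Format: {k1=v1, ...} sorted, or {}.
Keep first 3 events (discard last 3):
  after event 1 (t=6: SET q = -8): {q=-8}
  after event 2 (t=7: SET r = -3): {q=-8, r=-3}
  after event 3 (t=10: INC p by 8): {p=8, q=-8, r=-3}

Answer: {p=8, q=-8, r=-3}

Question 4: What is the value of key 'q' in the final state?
Track key 'q' through all 6 events:
  event 1 (t=6: SET q = -8): q (absent) -> -8
  event 2 (t=7: SET r = -3): q unchanged
  event 3 (t=10: INC p by 8): q unchanged
  event 4 (t=19: INC r by 10): q unchanged
  event 5 (t=29: INC r by 14): q unchanged
  event 6 (t=39: INC p by 12): q unchanged
Final: q = -8

Answer: -8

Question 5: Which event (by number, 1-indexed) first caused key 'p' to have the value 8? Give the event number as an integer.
Answer: 3

Derivation:
Looking for first event where p becomes 8:
  event 3: p (absent) -> 8  <-- first match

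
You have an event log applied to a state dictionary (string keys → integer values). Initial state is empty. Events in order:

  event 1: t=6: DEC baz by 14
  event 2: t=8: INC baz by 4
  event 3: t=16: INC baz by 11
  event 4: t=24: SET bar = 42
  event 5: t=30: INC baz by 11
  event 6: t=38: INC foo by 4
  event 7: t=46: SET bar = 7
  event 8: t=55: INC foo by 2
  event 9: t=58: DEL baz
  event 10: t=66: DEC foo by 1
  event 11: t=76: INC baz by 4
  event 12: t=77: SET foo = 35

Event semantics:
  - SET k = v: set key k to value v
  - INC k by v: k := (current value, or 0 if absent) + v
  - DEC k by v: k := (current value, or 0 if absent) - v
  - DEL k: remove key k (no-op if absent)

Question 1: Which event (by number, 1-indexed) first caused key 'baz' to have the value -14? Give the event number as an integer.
Answer: 1

Derivation:
Looking for first event where baz becomes -14:
  event 1: baz (absent) -> -14  <-- first match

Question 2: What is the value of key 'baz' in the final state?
Track key 'baz' through all 12 events:
  event 1 (t=6: DEC baz by 14): baz (absent) -> -14
  event 2 (t=8: INC baz by 4): baz -14 -> -10
  event 3 (t=16: INC baz by 11): baz -10 -> 1
  event 4 (t=24: SET bar = 42): baz unchanged
  event 5 (t=30: INC baz by 11): baz 1 -> 12
  event 6 (t=38: INC foo by 4): baz unchanged
  event 7 (t=46: SET bar = 7): baz unchanged
  event 8 (t=55: INC foo by 2): baz unchanged
  event 9 (t=58: DEL baz): baz 12 -> (absent)
  event 10 (t=66: DEC foo by 1): baz unchanged
  event 11 (t=76: INC baz by 4): baz (absent) -> 4
  event 12 (t=77: SET foo = 35): baz unchanged
Final: baz = 4

Answer: 4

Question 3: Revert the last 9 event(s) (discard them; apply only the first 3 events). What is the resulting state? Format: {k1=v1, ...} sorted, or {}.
Answer: {baz=1}

Derivation:
Keep first 3 events (discard last 9):
  after event 1 (t=6: DEC baz by 14): {baz=-14}
  after event 2 (t=8: INC baz by 4): {baz=-10}
  after event 3 (t=16: INC baz by 11): {baz=1}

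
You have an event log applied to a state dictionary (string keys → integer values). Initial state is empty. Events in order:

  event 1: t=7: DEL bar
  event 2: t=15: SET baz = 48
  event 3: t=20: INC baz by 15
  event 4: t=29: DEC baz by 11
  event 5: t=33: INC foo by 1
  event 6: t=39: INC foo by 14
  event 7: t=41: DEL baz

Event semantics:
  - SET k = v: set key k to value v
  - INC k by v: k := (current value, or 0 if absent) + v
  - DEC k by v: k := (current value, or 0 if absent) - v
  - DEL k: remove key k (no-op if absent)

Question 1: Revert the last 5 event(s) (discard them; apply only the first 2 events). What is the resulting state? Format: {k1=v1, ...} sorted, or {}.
Keep first 2 events (discard last 5):
  after event 1 (t=7: DEL bar): {}
  after event 2 (t=15: SET baz = 48): {baz=48}

Answer: {baz=48}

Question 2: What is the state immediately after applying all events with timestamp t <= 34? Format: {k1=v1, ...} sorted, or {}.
Answer: {baz=52, foo=1}

Derivation:
Apply events with t <= 34 (5 events):
  after event 1 (t=7: DEL bar): {}
  after event 2 (t=15: SET baz = 48): {baz=48}
  after event 3 (t=20: INC baz by 15): {baz=63}
  after event 4 (t=29: DEC baz by 11): {baz=52}
  after event 5 (t=33: INC foo by 1): {baz=52, foo=1}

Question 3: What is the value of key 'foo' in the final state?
Answer: 15

Derivation:
Track key 'foo' through all 7 events:
  event 1 (t=7: DEL bar): foo unchanged
  event 2 (t=15: SET baz = 48): foo unchanged
  event 3 (t=20: INC baz by 15): foo unchanged
  event 4 (t=29: DEC baz by 11): foo unchanged
  event 5 (t=33: INC foo by 1): foo (absent) -> 1
  event 6 (t=39: INC foo by 14): foo 1 -> 15
  event 7 (t=41: DEL baz): foo unchanged
Final: foo = 15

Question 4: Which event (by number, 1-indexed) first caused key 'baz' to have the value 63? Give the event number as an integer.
Looking for first event where baz becomes 63:
  event 2: baz = 48
  event 3: baz 48 -> 63  <-- first match

Answer: 3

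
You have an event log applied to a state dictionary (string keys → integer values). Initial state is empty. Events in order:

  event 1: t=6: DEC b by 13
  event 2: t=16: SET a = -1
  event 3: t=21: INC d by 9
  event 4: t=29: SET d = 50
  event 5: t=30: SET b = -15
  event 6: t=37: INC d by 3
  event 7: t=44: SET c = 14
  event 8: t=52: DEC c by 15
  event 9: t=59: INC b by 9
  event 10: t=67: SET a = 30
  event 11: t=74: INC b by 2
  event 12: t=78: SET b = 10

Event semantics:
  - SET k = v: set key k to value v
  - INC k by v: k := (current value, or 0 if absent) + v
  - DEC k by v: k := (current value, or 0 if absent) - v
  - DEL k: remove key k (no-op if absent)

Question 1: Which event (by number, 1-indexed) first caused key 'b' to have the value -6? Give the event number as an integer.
Answer: 9

Derivation:
Looking for first event where b becomes -6:
  event 1: b = -13
  event 2: b = -13
  event 3: b = -13
  event 4: b = -13
  event 5: b = -15
  event 6: b = -15
  event 7: b = -15
  event 8: b = -15
  event 9: b -15 -> -6  <-- first match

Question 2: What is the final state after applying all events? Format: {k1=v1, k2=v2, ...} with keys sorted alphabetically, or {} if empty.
Answer: {a=30, b=10, c=-1, d=53}

Derivation:
  after event 1 (t=6: DEC b by 13): {b=-13}
  after event 2 (t=16: SET a = -1): {a=-1, b=-13}
  after event 3 (t=21: INC d by 9): {a=-1, b=-13, d=9}
  after event 4 (t=29: SET d = 50): {a=-1, b=-13, d=50}
  after event 5 (t=30: SET b = -15): {a=-1, b=-15, d=50}
  after event 6 (t=37: INC d by 3): {a=-1, b=-15, d=53}
  after event 7 (t=44: SET c = 14): {a=-1, b=-15, c=14, d=53}
  after event 8 (t=52: DEC c by 15): {a=-1, b=-15, c=-1, d=53}
  after event 9 (t=59: INC b by 9): {a=-1, b=-6, c=-1, d=53}
  after event 10 (t=67: SET a = 30): {a=30, b=-6, c=-1, d=53}
  after event 11 (t=74: INC b by 2): {a=30, b=-4, c=-1, d=53}
  after event 12 (t=78: SET b = 10): {a=30, b=10, c=-1, d=53}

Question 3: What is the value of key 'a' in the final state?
Track key 'a' through all 12 events:
  event 1 (t=6: DEC b by 13): a unchanged
  event 2 (t=16: SET a = -1): a (absent) -> -1
  event 3 (t=21: INC d by 9): a unchanged
  event 4 (t=29: SET d = 50): a unchanged
  event 5 (t=30: SET b = -15): a unchanged
  event 6 (t=37: INC d by 3): a unchanged
  event 7 (t=44: SET c = 14): a unchanged
  event 8 (t=52: DEC c by 15): a unchanged
  event 9 (t=59: INC b by 9): a unchanged
  event 10 (t=67: SET a = 30): a -1 -> 30
  event 11 (t=74: INC b by 2): a unchanged
  event 12 (t=78: SET b = 10): a unchanged
Final: a = 30

Answer: 30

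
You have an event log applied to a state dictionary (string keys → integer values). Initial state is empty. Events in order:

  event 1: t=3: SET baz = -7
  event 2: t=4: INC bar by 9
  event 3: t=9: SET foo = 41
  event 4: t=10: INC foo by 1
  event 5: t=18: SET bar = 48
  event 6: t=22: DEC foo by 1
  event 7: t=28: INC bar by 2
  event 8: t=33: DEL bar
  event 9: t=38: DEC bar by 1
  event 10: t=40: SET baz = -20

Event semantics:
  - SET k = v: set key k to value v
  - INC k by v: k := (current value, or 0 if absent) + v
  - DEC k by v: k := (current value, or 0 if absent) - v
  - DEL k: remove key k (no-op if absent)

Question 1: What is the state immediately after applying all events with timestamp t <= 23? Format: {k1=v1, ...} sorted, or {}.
Apply events with t <= 23 (6 events):
  after event 1 (t=3: SET baz = -7): {baz=-7}
  after event 2 (t=4: INC bar by 9): {bar=9, baz=-7}
  after event 3 (t=9: SET foo = 41): {bar=9, baz=-7, foo=41}
  after event 4 (t=10: INC foo by 1): {bar=9, baz=-7, foo=42}
  after event 5 (t=18: SET bar = 48): {bar=48, baz=-7, foo=42}
  after event 6 (t=22: DEC foo by 1): {bar=48, baz=-7, foo=41}

Answer: {bar=48, baz=-7, foo=41}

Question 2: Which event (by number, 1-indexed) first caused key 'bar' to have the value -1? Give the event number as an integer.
Answer: 9

Derivation:
Looking for first event where bar becomes -1:
  event 2: bar = 9
  event 3: bar = 9
  event 4: bar = 9
  event 5: bar = 48
  event 6: bar = 48
  event 7: bar = 50
  event 8: bar = (absent)
  event 9: bar (absent) -> -1  <-- first match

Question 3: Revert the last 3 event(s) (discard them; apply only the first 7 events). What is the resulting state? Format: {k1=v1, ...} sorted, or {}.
Keep first 7 events (discard last 3):
  after event 1 (t=3: SET baz = -7): {baz=-7}
  after event 2 (t=4: INC bar by 9): {bar=9, baz=-7}
  after event 3 (t=9: SET foo = 41): {bar=9, baz=-7, foo=41}
  after event 4 (t=10: INC foo by 1): {bar=9, baz=-7, foo=42}
  after event 5 (t=18: SET bar = 48): {bar=48, baz=-7, foo=42}
  after event 6 (t=22: DEC foo by 1): {bar=48, baz=-7, foo=41}
  after event 7 (t=28: INC bar by 2): {bar=50, baz=-7, foo=41}

Answer: {bar=50, baz=-7, foo=41}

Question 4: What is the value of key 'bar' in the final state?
Answer: -1

Derivation:
Track key 'bar' through all 10 events:
  event 1 (t=3: SET baz = -7): bar unchanged
  event 2 (t=4: INC bar by 9): bar (absent) -> 9
  event 3 (t=9: SET foo = 41): bar unchanged
  event 4 (t=10: INC foo by 1): bar unchanged
  event 5 (t=18: SET bar = 48): bar 9 -> 48
  event 6 (t=22: DEC foo by 1): bar unchanged
  event 7 (t=28: INC bar by 2): bar 48 -> 50
  event 8 (t=33: DEL bar): bar 50 -> (absent)
  event 9 (t=38: DEC bar by 1): bar (absent) -> -1
  event 10 (t=40: SET baz = -20): bar unchanged
Final: bar = -1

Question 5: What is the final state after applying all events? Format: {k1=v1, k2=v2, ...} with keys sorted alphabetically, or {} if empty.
  after event 1 (t=3: SET baz = -7): {baz=-7}
  after event 2 (t=4: INC bar by 9): {bar=9, baz=-7}
  after event 3 (t=9: SET foo = 41): {bar=9, baz=-7, foo=41}
  after event 4 (t=10: INC foo by 1): {bar=9, baz=-7, foo=42}
  after event 5 (t=18: SET bar = 48): {bar=48, baz=-7, foo=42}
  after event 6 (t=22: DEC foo by 1): {bar=48, baz=-7, foo=41}
  after event 7 (t=28: INC bar by 2): {bar=50, baz=-7, foo=41}
  after event 8 (t=33: DEL bar): {baz=-7, foo=41}
  after event 9 (t=38: DEC bar by 1): {bar=-1, baz=-7, foo=41}
  after event 10 (t=40: SET baz = -20): {bar=-1, baz=-20, foo=41}

Answer: {bar=-1, baz=-20, foo=41}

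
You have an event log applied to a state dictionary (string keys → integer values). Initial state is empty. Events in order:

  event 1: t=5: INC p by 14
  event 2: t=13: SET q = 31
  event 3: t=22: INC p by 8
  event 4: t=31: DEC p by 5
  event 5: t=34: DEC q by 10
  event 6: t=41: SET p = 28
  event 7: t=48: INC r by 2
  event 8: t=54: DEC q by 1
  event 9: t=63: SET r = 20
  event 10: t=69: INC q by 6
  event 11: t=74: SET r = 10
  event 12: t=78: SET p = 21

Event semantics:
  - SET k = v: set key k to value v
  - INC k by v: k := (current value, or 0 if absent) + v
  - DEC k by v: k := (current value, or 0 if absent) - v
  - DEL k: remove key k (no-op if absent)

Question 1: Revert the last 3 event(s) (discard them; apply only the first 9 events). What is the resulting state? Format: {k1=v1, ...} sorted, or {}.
Keep first 9 events (discard last 3):
  after event 1 (t=5: INC p by 14): {p=14}
  after event 2 (t=13: SET q = 31): {p=14, q=31}
  after event 3 (t=22: INC p by 8): {p=22, q=31}
  after event 4 (t=31: DEC p by 5): {p=17, q=31}
  after event 5 (t=34: DEC q by 10): {p=17, q=21}
  after event 6 (t=41: SET p = 28): {p=28, q=21}
  after event 7 (t=48: INC r by 2): {p=28, q=21, r=2}
  after event 8 (t=54: DEC q by 1): {p=28, q=20, r=2}
  after event 9 (t=63: SET r = 20): {p=28, q=20, r=20}

Answer: {p=28, q=20, r=20}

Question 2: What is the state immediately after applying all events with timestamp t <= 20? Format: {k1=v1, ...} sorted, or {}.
Answer: {p=14, q=31}

Derivation:
Apply events with t <= 20 (2 events):
  after event 1 (t=5: INC p by 14): {p=14}
  after event 2 (t=13: SET q = 31): {p=14, q=31}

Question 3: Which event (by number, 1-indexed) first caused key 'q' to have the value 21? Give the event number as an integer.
Looking for first event where q becomes 21:
  event 2: q = 31
  event 3: q = 31
  event 4: q = 31
  event 5: q 31 -> 21  <-- first match

Answer: 5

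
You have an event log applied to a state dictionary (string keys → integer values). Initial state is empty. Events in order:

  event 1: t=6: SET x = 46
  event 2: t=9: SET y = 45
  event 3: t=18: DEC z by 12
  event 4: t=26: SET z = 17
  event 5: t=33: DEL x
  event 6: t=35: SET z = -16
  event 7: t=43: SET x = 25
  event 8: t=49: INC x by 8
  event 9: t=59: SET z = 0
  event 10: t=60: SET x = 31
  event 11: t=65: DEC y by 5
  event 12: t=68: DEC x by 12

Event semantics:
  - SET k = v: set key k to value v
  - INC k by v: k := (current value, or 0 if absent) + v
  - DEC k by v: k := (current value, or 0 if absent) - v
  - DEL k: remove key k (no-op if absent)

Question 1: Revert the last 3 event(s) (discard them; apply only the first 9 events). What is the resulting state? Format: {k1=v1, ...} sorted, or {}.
Keep first 9 events (discard last 3):
  after event 1 (t=6: SET x = 46): {x=46}
  after event 2 (t=9: SET y = 45): {x=46, y=45}
  after event 3 (t=18: DEC z by 12): {x=46, y=45, z=-12}
  after event 4 (t=26: SET z = 17): {x=46, y=45, z=17}
  after event 5 (t=33: DEL x): {y=45, z=17}
  after event 6 (t=35: SET z = -16): {y=45, z=-16}
  after event 7 (t=43: SET x = 25): {x=25, y=45, z=-16}
  after event 8 (t=49: INC x by 8): {x=33, y=45, z=-16}
  after event 9 (t=59: SET z = 0): {x=33, y=45, z=0}

Answer: {x=33, y=45, z=0}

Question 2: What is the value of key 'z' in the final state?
Answer: 0

Derivation:
Track key 'z' through all 12 events:
  event 1 (t=6: SET x = 46): z unchanged
  event 2 (t=9: SET y = 45): z unchanged
  event 3 (t=18: DEC z by 12): z (absent) -> -12
  event 4 (t=26: SET z = 17): z -12 -> 17
  event 5 (t=33: DEL x): z unchanged
  event 6 (t=35: SET z = -16): z 17 -> -16
  event 7 (t=43: SET x = 25): z unchanged
  event 8 (t=49: INC x by 8): z unchanged
  event 9 (t=59: SET z = 0): z -16 -> 0
  event 10 (t=60: SET x = 31): z unchanged
  event 11 (t=65: DEC y by 5): z unchanged
  event 12 (t=68: DEC x by 12): z unchanged
Final: z = 0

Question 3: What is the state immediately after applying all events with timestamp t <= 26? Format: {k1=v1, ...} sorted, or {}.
Answer: {x=46, y=45, z=17}

Derivation:
Apply events with t <= 26 (4 events):
  after event 1 (t=6: SET x = 46): {x=46}
  after event 2 (t=9: SET y = 45): {x=46, y=45}
  after event 3 (t=18: DEC z by 12): {x=46, y=45, z=-12}
  after event 4 (t=26: SET z = 17): {x=46, y=45, z=17}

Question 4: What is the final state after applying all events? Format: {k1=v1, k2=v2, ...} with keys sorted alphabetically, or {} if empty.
Answer: {x=19, y=40, z=0}

Derivation:
  after event 1 (t=6: SET x = 46): {x=46}
  after event 2 (t=9: SET y = 45): {x=46, y=45}
  after event 3 (t=18: DEC z by 12): {x=46, y=45, z=-12}
  after event 4 (t=26: SET z = 17): {x=46, y=45, z=17}
  after event 5 (t=33: DEL x): {y=45, z=17}
  after event 6 (t=35: SET z = -16): {y=45, z=-16}
  after event 7 (t=43: SET x = 25): {x=25, y=45, z=-16}
  after event 8 (t=49: INC x by 8): {x=33, y=45, z=-16}
  after event 9 (t=59: SET z = 0): {x=33, y=45, z=0}
  after event 10 (t=60: SET x = 31): {x=31, y=45, z=0}
  after event 11 (t=65: DEC y by 5): {x=31, y=40, z=0}
  after event 12 (t=68: DEC x by 12): {x=19, y=40, z=0}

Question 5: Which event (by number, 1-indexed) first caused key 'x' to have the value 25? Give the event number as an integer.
Answer: 7

Derivation:
Looking for first event where x becomes 25:
  event 1: x = 46
  event 2: x = 46
  event 3: x = 46
  event 4: x = 46
  event 5: x = (absent)
  event 7: x (absent) -> 25  <-- first match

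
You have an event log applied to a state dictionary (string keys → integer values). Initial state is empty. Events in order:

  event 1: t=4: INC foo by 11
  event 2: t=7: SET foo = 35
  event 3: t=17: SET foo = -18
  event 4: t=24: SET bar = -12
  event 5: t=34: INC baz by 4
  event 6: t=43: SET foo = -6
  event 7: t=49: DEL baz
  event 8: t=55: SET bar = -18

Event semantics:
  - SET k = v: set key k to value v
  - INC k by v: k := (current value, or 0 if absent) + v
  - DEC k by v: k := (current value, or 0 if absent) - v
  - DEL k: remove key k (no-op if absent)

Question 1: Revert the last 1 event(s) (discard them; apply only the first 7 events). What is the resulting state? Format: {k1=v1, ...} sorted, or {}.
Keep first 7 events (discard last 1):
  after event 1 (t=4: INC foo by 11): {foo=11}
  after event 2 (t=7: SET foo = 35): {foo=35}
  after event 3 (t=17: SET foo = -18): {foo=-18}
  after event 4 (t=24: SET bar = -12): {bar=-12, foo=-18}
  after event 5 (t=34: INC baz by 4): {bar=-12, baz=4, foo=-18}
  after event 6 (t=43: SET foo = -6): {bar=-12, baz=4, foo=-6}
  after event 7 (t=49: DEL baz): {bar=-12, foo=-6}

Answer: {bar=-12, foo=-6}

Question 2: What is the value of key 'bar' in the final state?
Answer: -18

Derivation:
Track key 'bar' through all 8 events:
  event 1 (t=4: INC foo by 11): bar unchanged
  event 2 (t=7: SET foo = 35): bar unchanged
  event 3 (t=17: SET foo = -18): bar unchanged
  event 4 (t=24: SET bar = -12): bar (absent) -> -12
  event 5 (t=34: INC baz by 4): bar unchanged
  event 6 (t=43: SET foo = -6): bar unchanged
  event 7 (t=49: DEL baz): bar unchanged
  event 8 (t=55: SET bar = -18): bar -12 -> -18
Final: bar = -18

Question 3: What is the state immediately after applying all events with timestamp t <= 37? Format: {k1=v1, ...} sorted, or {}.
Answer: {bar=-12, baz=4, foo=-18}

Derivation:
Apply events with t <= 37 (5 events):
  after event 1 (t=4: INC foo by 11): {foo=11}
  after event 2 (t=7: SET foo = 35): {foo=35}
  after event 3 (t=17: SET foo = -18): {foo=-18}
  after event 4 (t=24: SET bar = -12): {bar=-12, foo=-18}
  after event 5 (t=34: INC baz by 4): {bar=-12, baz=4, foo=-18}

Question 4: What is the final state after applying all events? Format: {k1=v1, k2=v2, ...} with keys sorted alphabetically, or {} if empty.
Answer: {bar=-18, foo=-6}

Derivation:
  after event 1 (t=4: INC foo by 11): {foo=11}
  after event 2 (t=7: SET foo = 35): {foo=35}
  after event 3 (t=17: SET foo = -18): {foo=-18}
  after event 4 (t=24: SET bar = -12): {bar=-12, foo=-18}
  after event 5 (t=34: INC baz by 4): {bar=-12, baz=4, foo=-18}
  after event 6 (t=43: SET foo = -6): {bar=-12, baz=4, foo=-6}
  after event 7 (t=49: DEL baz): {bar=-12, foo=-6}
  after event 8 (t=55: SET bar = -18): {bar=-18, foo=-6}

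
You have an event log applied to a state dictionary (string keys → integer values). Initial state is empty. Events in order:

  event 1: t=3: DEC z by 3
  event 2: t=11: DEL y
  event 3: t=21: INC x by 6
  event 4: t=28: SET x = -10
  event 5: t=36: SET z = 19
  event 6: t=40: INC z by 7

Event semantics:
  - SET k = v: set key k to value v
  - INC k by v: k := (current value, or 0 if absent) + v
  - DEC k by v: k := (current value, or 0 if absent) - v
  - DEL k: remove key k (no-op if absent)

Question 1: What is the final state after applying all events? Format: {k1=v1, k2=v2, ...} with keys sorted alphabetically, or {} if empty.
  after event 1 (t=3: DEC z by 3): {z=-3}
  after event 2 (t=11: DEL y): {z=-3}
  after event 3 (t=21: INC x by 6): {x=6, z=-3}
  after event 4 (t=28: SET x = -10): {x=-10, z=-3}
  after event 5 (t=36: SET z = 19): {x=-10, z=19}
  after event 6 (t=40: INC z by 7): {x=-10, z=26}

Answer: {x=-10, z=26}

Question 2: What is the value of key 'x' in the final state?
Track key 'x' through all 6 events:
  event 1 (t=3: DEC z by 3): x unchanged
  event 2 (t=11: DEL y): x unchanged
  event 3 (t=21: INC x by 6): x (absent) -> 6
  event 4 (t=28: SET x = -10): x 6 -> -10
  event 5 (t=36: SET z = 19): x unchanged
  event 6 (t=40: INC z by 7): x unchanged
Final: x = -10

Answer: -10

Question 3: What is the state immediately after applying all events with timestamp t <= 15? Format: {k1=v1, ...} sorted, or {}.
Apply events with t <= 15 (2 events):
  after event 1 (t=3: DEC z by 3): {z=-3}
  after event 2 (t=11: DEL y): {z=-3}

Answer: {z=-3}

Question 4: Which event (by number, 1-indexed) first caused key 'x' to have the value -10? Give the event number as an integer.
Looking for first event where x becomes -10:
  event 3: x = 6
  event 4: x 6 -> -10  <-- first match

Answer: 4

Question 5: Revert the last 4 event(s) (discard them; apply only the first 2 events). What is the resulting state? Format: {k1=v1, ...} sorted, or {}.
Answer: {z=-3}

Derivation:
Keep first 2 events (discard last 4):
  after event 1 (t=3: DEC z by 3): {z=-3}
  after event 2 (t=11: DEL y): {z=-3}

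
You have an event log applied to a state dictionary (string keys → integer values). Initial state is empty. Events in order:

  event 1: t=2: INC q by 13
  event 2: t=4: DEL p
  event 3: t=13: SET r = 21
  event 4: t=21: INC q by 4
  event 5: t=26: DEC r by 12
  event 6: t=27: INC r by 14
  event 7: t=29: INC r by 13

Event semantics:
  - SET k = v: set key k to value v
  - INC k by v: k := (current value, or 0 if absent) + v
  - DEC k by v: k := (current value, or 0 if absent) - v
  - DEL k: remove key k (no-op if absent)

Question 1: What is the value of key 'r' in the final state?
Answer: 36

Derivation:
Track key 'r' through all 7 events:
  event 1 (t=2: INC q by 13): r unchanged
  event 2 (t=4: DEL p): r unchanged
  event 3 (t=13: SET r = 21): r (absent) -> 21
  event 4 (t=21: INC q by 4): r unchanged
  event 5 (t=26: DEC r by 12): r 21 -> 9
  event 6 (t=27: INC r by 14): r 9 -> 23
  event 7 (t=29: INC r by 13): r 23 -> 36
Final: r = 36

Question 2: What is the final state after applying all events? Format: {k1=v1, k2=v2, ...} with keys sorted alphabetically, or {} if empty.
  after event 1 (t=2: INC q by 13): {q=13}
  after event 2 (t=4: DEL p): {q=13}
  after event 3 (t=13: SET r = 21): {q=13, r=21}
  after event 4 (t=21: INC q by 4): {q=17, r=21}
  after event 5 (t=26: DEC r by 12): {q=17, r=9}
  after event 6 (t=27: INC r by 14): {q=17, r=23}
  after event 7 (t=29: INC r by 13): {q=17, r=36}

Answer: {q=17, r=36}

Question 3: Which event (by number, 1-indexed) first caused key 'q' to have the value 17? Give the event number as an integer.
Looking for first event where q becomes 17:
  event 1: q = 13
  event 2: q = 13
  event 3: q = 13
  event 4: q 13 -> 17  <-- first match

Answer: 4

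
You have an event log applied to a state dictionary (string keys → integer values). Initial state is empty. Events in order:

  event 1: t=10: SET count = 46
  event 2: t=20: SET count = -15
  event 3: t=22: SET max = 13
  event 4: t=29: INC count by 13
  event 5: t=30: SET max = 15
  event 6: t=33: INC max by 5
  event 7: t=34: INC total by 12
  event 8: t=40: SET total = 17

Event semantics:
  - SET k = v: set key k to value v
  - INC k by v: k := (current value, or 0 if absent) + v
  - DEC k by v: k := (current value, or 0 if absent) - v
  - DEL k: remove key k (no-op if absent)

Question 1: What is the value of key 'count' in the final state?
Track key 'count' through all 8 events:
  event 1 (t=10: SET count = 46): count (absent) -> 46
  event 2 (t=20: SET count = -15): count 46 -> -15
  event 3 (t=22: SET max = 13): count unchanged
  event 4 (t=29: INC count by 13): count -15 -> -2
  event 5 (t=30: SET max = 15): count unchanged
  event 6 (t=33: INC max by 5): count unchanged
  event 7 (t=34: INC total by 12): count unchanged
  event 8 (t=40: SET total = 17): count unchanged
Final: count = -2

Answer: -2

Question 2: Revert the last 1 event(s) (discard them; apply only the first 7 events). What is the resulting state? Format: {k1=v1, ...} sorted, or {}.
Answer: {count=-2, max=20, total=12}

Derivation:
Keep first 7 events (discard last 1):
  after event 1 (t=10: SET count = 46): {count=46}
  after event 2 (t=20: SET count = -15): {count=-15}
  after event 3 (t=22: SET max = 13): {count=-15, max=13}
  after event 4 (t=29: INC count by 13): {count=-2, max=13}
  after event 5 (t=30: SET max = 15): {count=-2, max=15}
  after event 6 (t=33: INC max by 5): {count=-2, max=20}
  after event 7 (t=34: INC total by 12): {count=-2, max=20, total=12}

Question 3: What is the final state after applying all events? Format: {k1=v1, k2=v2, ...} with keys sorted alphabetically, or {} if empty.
Answer: {count=-2, max=20, total=17}

Derivation:
  after event 1 (t=10: SET count = 46): {count=46}
  after event 2 (t=20: SET count = -15): {count=-15}
  after event 3 (t=22: SET max = 13): {count=-15, max=13}
  after event 4 (t=29: INC count by 13): {count=-2, max=13}
  after event 5 (t=30: SET max = 15): {count=-2, max=15}
  after event 6 (t=33: INC max by 5): {count=-2, max=20}
  after event 7 (t=34: INC total by 12): {count=-2, max=20, total=12}
  after event 8 (t=40: SET total = 17): {count=-2, max=20, total=17}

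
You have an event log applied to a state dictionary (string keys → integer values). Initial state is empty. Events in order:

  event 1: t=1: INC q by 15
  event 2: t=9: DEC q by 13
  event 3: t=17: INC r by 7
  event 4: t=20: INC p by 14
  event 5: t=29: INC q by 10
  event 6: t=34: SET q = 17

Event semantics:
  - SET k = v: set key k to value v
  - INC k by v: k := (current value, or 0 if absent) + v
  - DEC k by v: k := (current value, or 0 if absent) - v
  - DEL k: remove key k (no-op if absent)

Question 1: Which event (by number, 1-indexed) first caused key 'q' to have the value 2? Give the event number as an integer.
Looking for first event where q becomes 2:
  event 1: q = 15
  event 2: q 15 -> 2  <-- first match

Answer: 2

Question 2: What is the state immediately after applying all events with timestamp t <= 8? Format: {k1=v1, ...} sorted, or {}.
Answer: {q=15}

Derivation:
Apply events with t <= 8 (1 events):
  after event 1 (t=1: INC q by 15): {q=15}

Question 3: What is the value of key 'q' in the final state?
Track key 'q' through all 6 events:
  event 1 (t=1: INC q by 15): q (absent) -> 15
  event 2 (t=9: DEC q by 13): q 15 -> 2
  event 3 (t=17: INC r by 7): q unchanged
  event 4 (t=20: INC p by 14): q unchanged
  event 5 (t=29: INC q by 10): q 2 -> 12
  event 6 (t=34: SET q = 17): q 12 -> 17
Final: q = 17

Answer: 17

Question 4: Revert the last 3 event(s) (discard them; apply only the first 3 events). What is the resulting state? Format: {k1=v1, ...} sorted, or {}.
Answer: {q=2, r=7}

Derivation:
Keep first 3 events (discard last 3):
  after event 1 (t=1: INC q by 15): {q=15}
  after event 2 (t=9: DEC q by 13): {q=2}
  after event 3 (t=17: INC r by 7): {q=2, r=7}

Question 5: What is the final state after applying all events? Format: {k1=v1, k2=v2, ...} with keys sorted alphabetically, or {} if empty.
  after event 1 (t=1: INC q by 15): {q=15}
  after event 2 (t=9: DEC q by 13): {q=2}
  after event 3 (t=17: INC r by 7): {q=2, r=7}
  after event 4 (t=20: INC p by 14): {p=14, q=2, r=7}
  after event 5 (t=29: INC q by 10): {p=14, q=12, r=7}
  after event 6 (t=34: SET q = 17): {p=14, q=17, r=7}

Answer: {p=14, q=17, r=7}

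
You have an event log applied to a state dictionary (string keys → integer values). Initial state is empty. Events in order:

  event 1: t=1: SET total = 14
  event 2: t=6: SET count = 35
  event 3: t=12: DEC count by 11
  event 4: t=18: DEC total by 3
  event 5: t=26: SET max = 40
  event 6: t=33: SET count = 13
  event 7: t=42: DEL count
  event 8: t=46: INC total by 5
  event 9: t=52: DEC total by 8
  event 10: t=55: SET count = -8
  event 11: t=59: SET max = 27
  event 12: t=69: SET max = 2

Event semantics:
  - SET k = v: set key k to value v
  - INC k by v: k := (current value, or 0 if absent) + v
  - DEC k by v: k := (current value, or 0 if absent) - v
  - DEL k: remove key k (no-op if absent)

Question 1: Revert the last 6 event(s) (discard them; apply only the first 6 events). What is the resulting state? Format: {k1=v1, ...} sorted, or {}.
Keep first 6 events (discard last 6):
  after event 1 (t=1: SET total = 14): {total=14}
  after event 2 (t=6: SET count = 35): {count=35, total=14}
  after event 3 (t=12: DEC count by 11): {count=24, total=14}
  after event 4 (t=18: DEC total by 3): {count=24, total=11}
  after event 5 (t=26: SET max = 40): {count=24, max=40, total=11}
  after event 6 (t=33: SET count = 13): {count=13, max=40, total=11}

Answer: {count=13, max=40, total=11}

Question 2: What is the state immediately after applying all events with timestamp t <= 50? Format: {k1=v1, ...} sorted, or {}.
Apply events with t <= 50 (8 events):
  after event 1 (t=1: SET total = 14): {total=14}
  after event 2 (t=6: SET count = 35): {count=35, total=14}
  after event 3 (t=12: DEC count by 11): {count=24, total=14}
  after event 4 (t=18: DEC total by 3): {count=24, total=11}
  after event 5 (t=26: SET max = 40): {count=24, max=40, total=11}
  after event 6 (t=33: SET count = 13): {count=13, max=40, total=11}
  after event 7 (t=42: DEL count): {max=40, total=11}
  after event 8 (t=46: INC total by 5): {max=40, total=16}

Answer: {max=40, total=16}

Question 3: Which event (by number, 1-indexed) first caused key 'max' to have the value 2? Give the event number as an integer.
Looking for first event where max becomes 2:
  event 5: max = 40
  event 6: max = 40
  event 7: max = 40
  event 8: max = 40
  event 9: max = 40
  event 10: max = 40
  event 11: max = 27
  event 12: max 27 -> 2  <-- first match

Answer: 12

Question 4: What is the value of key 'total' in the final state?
Answer: 8

Derivation:
Track key 'total' through all 12 events:
  event 1 (t=1: SET total = 14): total (absent) -> 14
  event 2 (t=6: SET count = 35): total unchanged
  event 3 (t=12: DEC count by 11): total unchanged
  event 4 (t=18: DEC total by 3): total 14 -> 11
  event 5 (t=26: SET max = 40): total unchanged
  event 6 (t=33: SET count = 13): total unchanged
  event 7 (t=42: DEL count): total unchanged
  event 8 (t=46: INC total by 5): total 11 -> 16
  event 9 (t=52: DEC total by 8): total 16 -> 8
  event 10 (t=55: SET count = -8): total unchanged
  event 11 (t=59: SET max = 27): total unchanged
  event 12 (t=69: SET max = 2): total unchanged
Final: total = 8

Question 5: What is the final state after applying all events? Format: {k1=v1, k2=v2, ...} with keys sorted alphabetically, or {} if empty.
  after event 1 (t=1: SET total = 14): {total=14}
  after event 2 (t=6: SET count = 35): {count=35, total=14}
  after event 3 (t=12: DEC count by 11): {count=24, total=14}
  after event 4 (t=18: DEC total by 3): {count=24, total=11}
  after event 5 (t=26: SET max = 40): {count=24, max=40, total=11}
  after event 6 (t=33: SET count = 13): {count=13, max=40, total=11}
  after event 7 (t=42: DEL count): {max=40, total=11}
  after event 8 (t=46: INC total by 5): {max=40, total=16}
  after event 9 (t=52: DEC total by 8): {max=40, total=8}
  after event 10 (t=55: SET count = -8): {count=-8, max=40, total=8}
  after event 11 (t=59: SET max = 27): {count=-8, max=27, total=8}
  after event 12 (t=69: SET max = 2): {count=-8, max=2, total=8}

Answer: {count=-8, max=2, total=8}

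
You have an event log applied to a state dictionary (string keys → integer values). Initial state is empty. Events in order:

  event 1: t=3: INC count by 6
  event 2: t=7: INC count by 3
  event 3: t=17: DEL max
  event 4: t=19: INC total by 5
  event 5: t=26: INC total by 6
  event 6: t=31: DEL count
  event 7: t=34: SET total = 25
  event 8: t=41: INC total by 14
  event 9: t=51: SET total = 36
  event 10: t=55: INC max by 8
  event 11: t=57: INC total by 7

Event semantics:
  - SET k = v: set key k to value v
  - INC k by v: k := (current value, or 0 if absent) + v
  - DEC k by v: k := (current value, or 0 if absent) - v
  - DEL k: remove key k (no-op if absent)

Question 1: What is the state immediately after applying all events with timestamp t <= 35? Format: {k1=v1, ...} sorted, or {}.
Answer: {total=25}

Derivation:
Apply events with t <= 35 (7 events):
  after event 1 (t=3: INC count by 6): {count=6}
  after event 2 (t=7: INC count by 3): {count=9}
  after event 3 (t=17: DEL max): {count=9}
  after event 4 (t=19: INC total by 5): {count=9, total=5}
  after event 5 (t=26: INC total by 6): {count=9, total=11}
  after event 6 (t=31: DEL count): {total=11}
  after event 7 (t=34: SET total = 25): {total=25}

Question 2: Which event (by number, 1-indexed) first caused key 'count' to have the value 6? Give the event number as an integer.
Looking for first event where count becomes 6:
  event 1: count (absent) -> 6  <-- first match

Answer: 1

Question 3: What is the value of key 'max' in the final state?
Track key 'max' through all 11 events:
  event 1 (t=3: INC count by 6): max unchanged
  event 2 (t=7: INC count by 3): max unchanged
  event 3 (t=17: DEL max): max (absent) -> (absent)
  event 4 (t=19: INC total by 5): max unchanged
  event 5 (t=26: INC total by 6): max unchanged
  event 6 (t=31: DEL count): max unchanged
  event 7 (t=34: SET total = 25): max unchanged
  event 8 (t=41: INC total by 14): max unchanged
  event 9 (t=51: SET total = 36): max unchanged
  event 10 (t=55: INC max by 8): max (absent) -> 8
  event 11 (t=57: INC total by 7): max unchanged
Final: max = 8

Answer: 8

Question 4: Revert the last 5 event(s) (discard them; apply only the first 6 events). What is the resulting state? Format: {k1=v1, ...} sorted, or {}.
Answer: {total=11}

Derivation:
Keep first 6 events (discard last 5):
  after event 1 (t=3: INC count by 6): {count=6}
  after event 2 (t=7: INC count by 3): {count=9}
  after event 3 (t=17: DEL max): {count=9}
  after event 4 (t=19: INC total by 5): {count=9, total=5}
  after event 5 (t=26: INC total by 6): {count=9, total=11}
  after event 6 (t=31: DEL count): {total=11}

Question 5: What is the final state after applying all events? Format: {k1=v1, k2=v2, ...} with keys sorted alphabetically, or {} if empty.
Answer: {max=8, total=43}

Derivation:
  after event 1 (t=3: INC count by 6): {count=6}
  after event 2 (t=7: INC count by 3): {count=9}
  after event 3 (t=17: DEL max): {count=9}
  after event 4 (t=19: INC total by 5): {count=9, total=5}
  after event 5 (t=26: INC total by 6): {count=9, total=11}
  after event 6 (t=31: DEL count): {total=11}
  after event 7 (t=34: SET total = 25): {total=25}
  after event 8 (t=41: INC total by 14): {total=39}
  after event 9 (t=51: SET total = 36): {total=36}
  after event 10 (t=55: INC max by 8): {max=8, total=36}
  after event 11 (t=57: INC total by 7): {max=8, total=43}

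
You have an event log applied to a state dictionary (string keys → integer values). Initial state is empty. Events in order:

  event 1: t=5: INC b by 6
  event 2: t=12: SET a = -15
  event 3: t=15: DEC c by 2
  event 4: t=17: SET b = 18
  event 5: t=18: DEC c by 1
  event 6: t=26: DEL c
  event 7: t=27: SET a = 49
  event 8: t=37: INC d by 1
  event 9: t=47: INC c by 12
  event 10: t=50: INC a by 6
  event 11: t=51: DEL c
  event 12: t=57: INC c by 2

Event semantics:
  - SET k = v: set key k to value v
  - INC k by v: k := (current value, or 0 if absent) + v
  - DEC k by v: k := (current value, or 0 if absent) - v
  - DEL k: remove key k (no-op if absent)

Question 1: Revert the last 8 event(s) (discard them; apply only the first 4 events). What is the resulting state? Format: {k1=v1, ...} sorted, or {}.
Answer: {a=-15, b=18, c=-2}

Derivation:
Keep first 4 events (discard last 8):
  after event 1 (t=5: INC b by 6): {b=6}
  after event 2 (t=12: SET a = -15): {a=-15, b=6}
  after event 3 (t=15: DEC c by 2): {a=-15, b=6, c=-2}
  after event 4 (t=17: SET b = 18): {a=-15, b=18, c=-2}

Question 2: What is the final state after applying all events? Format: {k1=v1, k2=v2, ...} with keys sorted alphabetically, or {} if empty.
Answer: {a=55, b=18, c=2, d=1}

Derivation:
  after event 1 (t=5: INC b by 6): {b=6}
  after event 2 (t=12: SET a = -15): {a=-15, b=6}
  after event 3 (t=15: DEC c by 2): {a=-15, b=6, c=-2}
  after event 4 (t=17: SET b = 18): {a=-15, b=18, c=-2}
  after event 5 (t=18: DEC c by 1): {a=-15, b=18, c=-3}
  after event 6 (t=26: DEL c): {a=-15, b=18}
  after event 7 (t=27: SET a = 49): {a=49, b=18}
  after event 8 (t=37: INC d by 1): {a=49, b=18, d=1}
  after event 9 (t=47: INC c by 12): {a=49, b=18, c=12, d=1}
  after event 10 (t=50: INC a by 6): {a=55, b=18, c=12, d=1}
  after event 11 (t=51: DEL c): {a=55, b=18, d=1}
  after event 12 (t=57: INC c by 2): {a=55, b=18, c=2, d=1}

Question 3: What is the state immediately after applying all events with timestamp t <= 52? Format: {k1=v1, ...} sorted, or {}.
Answer: {a=55, b=18, d=1}

Derivation:
Apply events with t <= 52 (11 events):
  after event 1 (t=5: INC b by 6): {b=6}
  after event 2 (t=12: SET a = -15): {a=-15, b=6}
  after event 3 (t=15: DEC c by 2): {a=-15, b=6, c=-2}
  after event 4 (t=17: SET b = 18): {a=-15, b=18, c=-2}
  after event 5 (t=18: DEC c by 1): {a=-15, b=18, c=-3}
  after event 6 (t=26: DEL c): {a=-15, b=18}
  after event 7 (t=27: SET a = 49): {a=49, b=18}
  after event 8 (t=37: INC d by 1): {a=49, b=18, d=1}
  after event 9 (t=47: INC c by 12): {a=49, b=18, c=12, d=1}
  after event 10 (t=50: INC a by 6): {a=55, b=18, c=12, d=1}
  after event 11 (t=51: DEL c): {a=55, b=18, d=1}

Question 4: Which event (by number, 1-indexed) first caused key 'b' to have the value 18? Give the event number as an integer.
Looking for first event where b becomes 18:
  event 1: b = 6
  event 2: b = 6
  event 3: b = 6
  event 4: b 6 -> 18  <-- first match

Answer: 4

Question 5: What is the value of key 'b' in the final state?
Answer: 18

Derivation:
Track key 'b' through all 12 events:
  event 1 (t=5: INC b by 6): b (absent) -> 6
  event 2 (t=12: SET a = -15): b unchanged
  event 3 (t=15: DEC c by 2): b unchanged
  event 4 (t=17: SET b = 18): b 6 -> 18
  event 5 (t=18: DEC c by 1): b unchanged
  event 6 (t=26: DEL c): b unchanged
  event 7 (t=27: SET a = 49): b unchanged
  event 8 (t=37: INC d by 1): b unchanged
  event 9 (t=47: INC c by 12): b unchanged
  event 10 (t=50: INC a by 6): b unchanged
  event 11 (t=51: DEL c): b unchanged
  event 12 (t=57: INC c by 2): b unchanged
Final: b = 18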